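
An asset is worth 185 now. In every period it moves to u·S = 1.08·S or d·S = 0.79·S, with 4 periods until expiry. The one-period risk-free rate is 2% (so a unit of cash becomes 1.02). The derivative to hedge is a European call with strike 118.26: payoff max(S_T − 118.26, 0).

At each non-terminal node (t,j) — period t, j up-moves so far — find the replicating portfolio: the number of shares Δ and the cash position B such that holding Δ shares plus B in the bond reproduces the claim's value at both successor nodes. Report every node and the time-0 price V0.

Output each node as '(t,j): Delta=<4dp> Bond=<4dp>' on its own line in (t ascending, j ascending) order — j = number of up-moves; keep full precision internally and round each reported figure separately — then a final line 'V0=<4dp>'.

(0,0): Delta=0.9606 Bond=-101.3654
(1,0): Delta=0.8273 Bond=-83.9218
(1,1): Delta=0.9860 Bond=-108.4720
(2,0): Delta=0.3811 Bond=-34.0791
(2,1): Delta=0.9125 Bond=-99.0405
(2,2): Delta=1.0000 Bond=-113.6678
(3,0): Delta=0.0000 Bond=0.0000
(3,1): Delta=0.4538 Bond=-43.8287
(3,2): Delta=1.0000 Bond=-115.9412
(3,3): Delta=1.0000 Bond=-115.9412
V0=76.3369

Under the risk-neutral measure, an up-move has probability p* = (R−d)/(u−d) = 0.7931 and values discount at R = 1.02.
Terminal payoffs: V(4,0)=0.0000, V(4,1)=0.0000, V(4,2)=16.4108, V(4,3)=65.8469, V(4,4)=133.4305
Node (3,0) S=91.2122: V=(p*·0.0000+(1−p*)·0.0000)/1.02=0.0000; Δ=(0.0000−0.0000)/(98.5092−72.0576)=0.0000; B=V−Δ·S=0.0000
Node (3,1) S=124.6952: V=(p*·16.4108+(1−p*)·0.0000)/1.02=12.7603; Δ=(16.4108−0.0000)/(134.6708−98.5092)=0.4538; B=V−Δ·S=-43.8287
Node (3,2) S=170.4694: V=(p*·65.8469+(1−p*)·16.4108)/1.02=54.5282; Δ=(65.8469−16.4108)/(184.1069−134.6708)=1.0000; B=V−Δ·S=-115.9412
Node (3,3) S=233.0467: V=(p*·133.4305+(1−p*)·65.8469)/1.02=117.1055; Δ=(133.4305−65.8469)/(251.6905−184.1069)=1.0000; B=V−Δ·S=-115.9412
Node (2,0) S=115.4585: V=(p*·12.7603+(1−p*)·0.0000)/1.02=9.9218; Δ=(12.7603−0.0000)/(124.6952−91.2122)=0.3811; B=V−Δ·S=-34.0791
Node (2,1) S=157.8420: V=(p*·54.5282+(1−p*)·12.7603)/1.02=44.9868; Δ=(54.5282−12.7603)/(170.4694−124.6952)=0.9125; B=V−Δ·S=-99.0405
Node (2,2) S=215.7840: V=(p*·117.1055+(1−p*)·54.5282)/1.02=102.1162; Δ=(117.1055−54.5282)/(233.0467−170.4694)=1.0000; B=V−Δ·S=-113.6678
Node (1,0) S=146.1500: V=(p*·44.9868+(1−p*)·9.9218)/1.02=36.9921; Δ=(44.9868−9.9218)/(157.8420−115.4585)=0.8273; B=V−Δ·S=-83.9218
Node (1,1) S=199.8000: V=(p*·102.1162+(1−p*)·44.9868)/1.02=88.5258; Δ=(102.1162−44.9868)/(215.7840−157.8420)=0.9860; B=V−Δ·S=-108.4720
Node (0,0) S=185.0000: V=(p*·88.5258+(1−p*)·36.9921)/1.02=76.3369; Δ=(88.5258−36.9921)/(199.8000−146.1500)=0.9606; B=V−Δ·S=-101.3654
Self-financing check: at every node Δ·S+B equals the discounted successor values.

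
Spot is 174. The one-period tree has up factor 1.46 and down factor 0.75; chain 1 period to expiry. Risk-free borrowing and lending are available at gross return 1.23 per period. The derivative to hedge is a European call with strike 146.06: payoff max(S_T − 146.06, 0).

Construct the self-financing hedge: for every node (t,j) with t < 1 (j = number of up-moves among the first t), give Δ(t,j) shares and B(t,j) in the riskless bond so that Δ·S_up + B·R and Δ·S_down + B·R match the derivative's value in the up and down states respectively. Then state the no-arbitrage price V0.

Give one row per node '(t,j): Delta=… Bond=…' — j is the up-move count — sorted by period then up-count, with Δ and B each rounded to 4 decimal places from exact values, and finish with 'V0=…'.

The replicating-portfolio and risk-neutral prices coincide; use p* = (1.23−0.75)/(1.46−0.75) = 0.6761 for the latter.
At expiry t=1: V(1,0)=0.0000, V(1,1)=107.9800
  t=0,j=0: stock 174.0000 → up 254.0400 (V=107.9800), down 130.5000 (V=0.0000). Price 59.3501; hedge Δ=0.8740, bond B=-92.7345.
Check: Δ(0,0)·S0 + B(0,0) = 59.3501 = V0.

(0,0): Delta=0.8740 Bond=-92.7345
V0=59.3501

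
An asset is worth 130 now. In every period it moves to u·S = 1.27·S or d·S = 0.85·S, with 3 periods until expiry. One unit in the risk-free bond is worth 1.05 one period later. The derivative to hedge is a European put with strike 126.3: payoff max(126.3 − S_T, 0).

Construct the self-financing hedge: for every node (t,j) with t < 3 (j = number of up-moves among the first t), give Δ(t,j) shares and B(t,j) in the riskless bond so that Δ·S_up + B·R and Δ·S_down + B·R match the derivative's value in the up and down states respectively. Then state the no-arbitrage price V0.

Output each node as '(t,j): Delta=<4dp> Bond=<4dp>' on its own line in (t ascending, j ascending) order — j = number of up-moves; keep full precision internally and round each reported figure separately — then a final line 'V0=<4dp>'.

(0,0): Delta=-0.2379 Bond=39.0766
(1,0): Delta=-0.4926 Bond=69.1687
(1,1): Delta=-0.0505 Bond=10.0784
(2,0): Delta=-1.0000 Bond=120.2857
(2,1): Delta=-0.1190 Bond=20.2026
(2,2): Delta=0.0000 Bond=0.0000
V0=8.1439

No-arbitrage ⇒ martingale measure with p* = (R−d)/(u−d) = 0.4762.
Payoff layer (t=3): V(3,0)=46.4638, V(3,1)=7.0153, V(3,2)=0.0000, V(3,3)=0.0000
  t=2,j=0: stock 93.9250 → up 119.2847 (V=7.0153), down 79.8362 (V=46.4638). Price 26.3607; hedge Δ=-1.0000, bond B=120.2857.
  t=2,j=1: stock 140.3350 → up 178.2254 (V=0.0000), down 119.2847 (V=7.0153). Price 3.4997; hedge Δ=-0.1190, bond B=20.2026.
  t=2,j=2: stock 209.6770 → up 266.2898 (V=0.0000), down 178.2254 (V=0.0000). Price 0.0000; hedge Δ=0.0000, bond B=0.0000.
  t=1,j=0: stock 110.5000 → up 140.3350 (V=3.4997), down 93.9250 (V=26.3607). Price 14.7376; hedge Δ=-0.4926, bond B=69.1687.
  t=1,j=1: stock 165.1000 → up 209.6770 (V=0.0000), down 140.3350 (V=3.4997). Price 1.7459; hedge Δ=-0.0505, bond B=10.0784.
  t=0,j=0: stock 130.0000 → up 165.1000 (V=1.7459), down 110.5000 (V=14.7376). Price 8.1439; hedge Δ=-0.2379, bond B=39.0766.
Self-financing check: at every node Δ·S+B equals the discounted successor values.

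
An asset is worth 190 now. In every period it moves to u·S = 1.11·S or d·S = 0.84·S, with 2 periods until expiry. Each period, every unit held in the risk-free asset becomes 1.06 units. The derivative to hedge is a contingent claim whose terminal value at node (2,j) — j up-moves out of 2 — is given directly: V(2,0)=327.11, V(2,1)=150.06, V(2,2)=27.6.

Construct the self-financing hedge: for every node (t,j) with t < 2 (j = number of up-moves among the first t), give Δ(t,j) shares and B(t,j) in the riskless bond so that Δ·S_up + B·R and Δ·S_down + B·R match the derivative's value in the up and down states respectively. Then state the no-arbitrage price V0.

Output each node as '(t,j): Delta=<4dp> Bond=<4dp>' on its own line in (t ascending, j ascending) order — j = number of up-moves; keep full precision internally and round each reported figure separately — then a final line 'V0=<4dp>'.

(0,0): Delta=-2.4379 Bond=529.8013
(1,0): Delta=-4.1087 Bond=828.2379
(1,1): Delta=-2.1506 Bond=500.9874
V0=66.5963

Since d<R<u, set p* = (R−d)/(u−d) = 0.8148; price each node as the discounted p*-expectation of its children.
Terminal values V(2,·): V(2,0)=327.1100, V(2,1)=150.0600, V(2,2)=27.6000
  t=1,j=0: stock 159.6000 → up 177.1560 (V=150.0600), down 134.0640 (V=327.1100). Price 172.4972; hedge Δ=-4.1087, bond B=828.2379.
  t=1,j=1: stock 210.9000 → up 234.0990 (V=27.6000), down 177.1560 (V=150.0600). Price 47.4319; hedge Δ=-2.1506, bond B=500.9874.
  t=0,j=0: stock 190.0000 → up 210.9000 (V=47.4319), down 159.6000 (V=172.4972). Price 66.5963; hedge Δ=-2.4379, bond B=529.8013.
The time-0 hedge costs 66.5963, which is the no-arbitrage price.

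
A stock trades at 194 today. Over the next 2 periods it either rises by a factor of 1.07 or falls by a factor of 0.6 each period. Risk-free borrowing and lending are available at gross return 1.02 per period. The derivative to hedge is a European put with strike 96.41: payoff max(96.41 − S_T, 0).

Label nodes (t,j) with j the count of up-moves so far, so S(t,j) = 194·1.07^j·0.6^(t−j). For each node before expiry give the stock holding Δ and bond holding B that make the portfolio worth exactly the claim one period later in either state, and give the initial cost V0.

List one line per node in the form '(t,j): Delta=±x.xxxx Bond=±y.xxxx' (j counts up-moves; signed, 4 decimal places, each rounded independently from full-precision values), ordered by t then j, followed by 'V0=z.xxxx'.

(0,0): Delta=-0.0304 Bond=6.1851
(1,0): Delta=-0.4857 Bond=59.3031
(1,1): Delta=0.0000 Bond=0.0000
V0=0.2890

Risk-neutral probability p* = (R−d)/(u−d) = (1.02−0.6)/(1.07−0.6) = 0.8936.
Payoff layer (t=2): V(2,0)=26.5700, V(2,1)=0.0000, V(2,2)=0.0000
  t=1,j=0: stock 116.4000 → up 124.5480 (V=0.0000), down 69.8400 (V=26.5700). Price 2.7712; hedge Δ=-0.4857, bond B=59.3031.
  t=1,j=1: stock 207.5800 → up 222.1106 (V=0.0000), down 124.5480 (V=0.0000). Price 0.0000; hedge Δ=0.0000, bond B=0.0000.
  t=0,j=0: stock 194.0000 → up 207.5800 (V=0.0000), down 116.4000 (V=2.7712). Price 0.2890; hedge Δ=-0.0304, bond B=6.1851.
Root portfolio cost Δ·194+B reproduces V0=0.2890.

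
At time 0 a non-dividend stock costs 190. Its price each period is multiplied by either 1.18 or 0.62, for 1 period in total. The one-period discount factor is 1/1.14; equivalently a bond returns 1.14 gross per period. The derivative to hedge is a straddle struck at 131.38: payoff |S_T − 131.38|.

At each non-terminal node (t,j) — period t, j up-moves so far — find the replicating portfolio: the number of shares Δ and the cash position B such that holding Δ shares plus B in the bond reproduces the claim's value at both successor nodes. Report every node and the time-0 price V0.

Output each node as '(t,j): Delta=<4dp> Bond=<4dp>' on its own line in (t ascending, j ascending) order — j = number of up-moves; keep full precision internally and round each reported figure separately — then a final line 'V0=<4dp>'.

(0,0): Delta=0.7447 Bond=-65.0439
V0=76.4561

The replicating-portfolio and risk-neutral prices coincide; use p* = (1.14−0.62)/(1.18−0.62) = 0.9286 for the latter.
Payoff layer (t=1): V(1,0)=13.5800, V(1,1)=92.8200
  t=0,j=0: stock 190.0000 → up 224.2000 (V=92.8200), down 117.8000 (V=13.5800). Price 76.4561; hedge Δ=0.7447, bond B=-65.0439.
Check: Δ(0,0)·S0 + B(0,0) = 76.4561 = V0.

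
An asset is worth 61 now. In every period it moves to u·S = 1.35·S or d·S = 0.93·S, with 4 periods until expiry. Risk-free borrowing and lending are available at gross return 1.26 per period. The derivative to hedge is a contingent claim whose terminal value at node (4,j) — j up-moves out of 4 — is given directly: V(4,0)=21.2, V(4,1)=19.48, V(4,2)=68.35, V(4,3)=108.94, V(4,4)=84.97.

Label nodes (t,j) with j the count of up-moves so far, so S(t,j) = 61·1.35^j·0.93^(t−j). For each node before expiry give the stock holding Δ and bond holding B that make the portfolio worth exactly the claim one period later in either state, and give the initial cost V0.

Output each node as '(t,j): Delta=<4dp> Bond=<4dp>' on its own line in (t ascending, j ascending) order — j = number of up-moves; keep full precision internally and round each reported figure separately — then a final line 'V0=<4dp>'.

(0,0): Delta=0.1903 Bond=24.0771
(1,0): Delta=1.0954 Bond=-21.0065
(1,1): Delta=0.0203 Bond=44.3400
(2,0): Delta=1.3621 Bond=-40.5386
(2,1): Delta=1.0453 Bond=-22.6309
(2,2): Delta=-0.1723 Bond=77.2773
(3,0): Delta=-0.0835 Bond=19.8481
(3,1): Delta=1.6337 Bond=-70.4223
(3,2): Delta=0.9347 Bond=-17.0856
(3,3): Delta=-0.3803 Bond=128.5845
V0=35.6875

Risk-neutral probability p* = (R−d)/(u−d) = (1.26−0.93)/(1.35−0.93) = 0.7857.
Terminal values V(4,·): V(4,0)=21.2000, V(4,1)=19.4800, V(4,2)=68.3500, V(4,3)=108.9400, V(4,4)=84.9700
  t=3,j=0: stock 49.0658 → up 66.2388 (V=19.4800), down 45.6312 (V=21.2000). Price 15.7528; hedge Δ=-0.0835, bond B=19.8481.
  t=3,j=1: stock 71.2245 → up 96.1531 (V=68.3500), down 66.2388 (V=19.4800). Price 45.9348; hedge Δ=1.6337, bond B=-70.4223.
  t=3,j=2: stock 103.3904 → up 139.5771 (V=108.9400), down 96.1531 (V=68.3500). Price 79.5573; hedge Δ=0.9347, bond B=-17.0856.
  t=3,j=3: stock 150.0829 → up 202.6119 (V=84.9700), down 139.5771 (V=108.9400). Price 71.5130; hedge Δ=-0.3803, bond B=128.5845.
  t=2,j=0: stock 52.7589 → up 71.2245 (V=45.9348), down 49.0658 (V=15.7528). Price 31.3232; hedge Δ=1.3621, bond B=-40.5386.
  t=2,j=1: stock 76.5855 → up 103.3904 (V=79.5573), down 71.2245 (V=45.9348). Price 57.4226; hedge Δ=1.0453, bond B=-22.6309.
  t=2,j=2: stock 111.1725 → up 150.0829 (V=71.5130), down 103.3904 (V=79.5573). Price 58.1244; hedge Δ=-0.1723, bond B=77.2773.
  t=1,j=0: stock 56.7300 → up 76.5855 (V=57.4226), down 52.7589 (V=31.3232). Price 41.1348; hedge Δ=1.0954, bond B=-21.0065.
  t=1,j=1: stock 82.3500 → up 111.1725 (V=58.1244), down 76.5855 (V=57.4226). Price 46.0111; hedge Δ=0.0203, bond B=44.3400.
  t=0,j=0: stock 61.0000 → up 82.3500 (V=46.0111), down 56.7300 (V=41.1348). Price 35.6875; hedge Δ=0.1903, bond B=24.0771.
Check: Δ(0,0)·S0 + B(0,0) = 35.6875 = V0.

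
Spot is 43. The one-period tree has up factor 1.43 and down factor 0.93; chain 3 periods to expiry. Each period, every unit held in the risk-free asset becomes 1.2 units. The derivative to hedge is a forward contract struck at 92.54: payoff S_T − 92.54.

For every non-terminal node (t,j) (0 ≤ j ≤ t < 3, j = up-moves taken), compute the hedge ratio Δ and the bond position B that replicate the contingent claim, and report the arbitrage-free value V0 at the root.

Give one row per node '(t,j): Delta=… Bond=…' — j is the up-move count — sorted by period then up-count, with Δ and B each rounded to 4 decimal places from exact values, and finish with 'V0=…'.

No-arbitrage ⇒ martingale measure with p* = (R−d)/(u−d) = 0.5400.
Payoff layer (t=3): V(3,0)=-57.9526, V(3,1)=-39.3573, V(3,2)=-10.7644, V(3,3)=33.2009
(2,0): S=37.1907. Δ = (V_up−V_dn)/(S_up−S_dn) = (-39.3573−-57.9526)/(53.1827−34.5874) = 1.0000. V = [p*·-39.3573 + (1−p*)·-57.9526]/1.2 = -39.9260. B = V − Δ·S = -77.1167.
(2,1): S=57.1857. Δ = (V_up−V_dn)/(S_up−S_dn) = (-10.7644−-39.3573)/(81.7756−53.1827) = 1.0000. V = [p*·-10.7644 + (1−p*)·-39.3573]/1.2 = -19.9310. B = V − Δ·S = -77.1167.
(2,2): S=87.9307. Δ = (V_up−V_dn)/(S_up−S_dn) = (33.2009−-10.7644)/(125.7409−81.7756) = 1.0000. V = [p*·33.2009 + (1−p*)·-10.7644]/1.2 = 10.8140. B = V − Δ·S = -77.1167.
(1,0): S=39.9900. Δ = (V_up−V_dn)/(S_up−S_dn) = (-19.9310−-39.9260)/(57.1857−37.1907) = 1.0000. V = [p*·-19.9310 + (1−p*)·-39.9260]/1.2 = -24.2739. B = V − Δ·S = -64.2639.
(1,1): S=61.4900. Δ = (V_up−V_dn)/(S_up−S_dn) = (10.8140−-19.9310)/(87.9307−57.1857) = 1.0000. V = [p*·10.8140 + (1−p*)·-19.9310]/1.2 = -2.7739. B = V − Δ·S = -64.2639.
(0,0): S=43.0000. Δ = (V_up−V_dn)/(S_up−S_dn) = (-2.7739−-24.2739)/(61.4900−39.9900) = 1.0000. V = [p*·-2.7739 + (1−p*)·-24.2739]/1.2 = -10.5532. B = V − Δ·S = -53.5532.
Self-financing check: at every node Δ·S+B equals the discounted successor values.

(0,0): Delta=1.0000 Bond=-53.5532
(1,0): Delta=1.0000 Bond=-64.2639
(1,1): Delta=1.0000 Bond=-64.2639
(2,0): Delta=1.0000 Bond=-77.1167
(2,1): Delta=1.0000 Bond=-77.1167
(2,2): Delta=1.0000 Bond=-77.1167
V0=-10.5532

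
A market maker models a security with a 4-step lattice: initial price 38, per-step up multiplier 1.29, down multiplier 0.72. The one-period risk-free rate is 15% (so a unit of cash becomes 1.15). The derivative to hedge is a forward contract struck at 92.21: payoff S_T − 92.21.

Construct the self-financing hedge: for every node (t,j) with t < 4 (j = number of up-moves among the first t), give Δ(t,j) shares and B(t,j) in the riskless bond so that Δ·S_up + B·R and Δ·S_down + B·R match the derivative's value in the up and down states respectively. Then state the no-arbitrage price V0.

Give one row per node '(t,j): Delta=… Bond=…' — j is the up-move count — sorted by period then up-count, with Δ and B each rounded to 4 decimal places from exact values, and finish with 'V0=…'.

The replicating-portfolio and risk-neutral prices coincide; use p* = (1.15−0.72)/(1.29−0.72) = 0.7544 for the latter.
At expiry t=4: V(4,0)=-81.9979, V(4,1)=-73.9134, V(4,2)=-59.4286, V(4,3)=-33.4766, V(4,4)=13.0207
(3,0): S=14.1834. Δ = (V_up−V_dn)/(S_up−S_dn) = (-73.9134−-81.9979)/(18.2966−10.2121) = 1.0000. V = [p*·-73.9134 + (1−p*)·-81.9979]/1.15 = -65.9992. B = V − Δ·S = -80.1826.
(3,1): S=25.4120. Δ = (V_up−V_dn)/(S_up−S_dn) = (-59.4286−-73.9134)/(32.7814−18.2966) = 1.0000. V = [p*·-59.4286 + (1−p*)·-73.9134]/1.15 = -54.7706. B = V − Δ·S = -80.1826.
(3,2): S=45.5298. Δ = (V_up−V_dn)/(S_up−S_dn) = (-33.4766−-59.4286)/(58.7334−32.7814) = 1.0000. V = [p*·-33.4766 + (1−p*)·-59.4286]/1.15 = -34.6528. B = V − Δ·S = -80.1826.
(3,3): S=81.5742. Δ = (V_up−V_dn)/(S_up−S_dn) = (13.0207−-33.4766)/(105.2307−58.7334) = 1.0000. V = [p*·13.0207 + (1−p*)·-33.4766]/1.15 = 1.3916. B = V − Δ·S = -80.1826.
(2,0): S=19.6992. Δ = (V_up−V_dn)/(S_up−S_dn) = (-54.7706−-65.9992)/(25.4120−14.1834) = 1.0000. V = [p*·-54.7706 + (1−p*)·-65.9992]/1.15 = -50.0248. B = V − Δ·S = -69.7240.
(2,1): S=35.2944. Δ = (V_up−V_dn)/(S_up−S_dn) = (-34.6528−-54.7706)/(45.5298−25.4120) = 1.0000. V = [p*·-34.6528 + (1−p*)·-54.7706]/1.15 = -34.4296. B = V − Δ·S = -69.7240.
(2,2): S=63.2358. Δ = (V_up−V_dn)/(S_up−S_dn) = (1.3916−-34.6528)/(81.5742−45.5298) = 1.0000. V = [p*·1.3916 + (1−p*)·-34.6528]/1.15 = -6.4882. B = V − Δ·S = -69.7240.
(1,0): S=27.3600. Δ = (V_up−V_dn)/(S_up−S_dn) = (-34.4296−-50.0248)/(35.2944−19.6992) = 1.0000. V = [p*·-34.4296 + (1−p*)·-50.0248]/1.15 = -33.2696. B = V − Δ·S = -60.6296.
(1,1): S=49.0200. Δ = (V_up−V_dn)/(S_up−S_dn) = (-6.4882−-34.4296)/(63.2358−35.2944) = 1.0000. V = [p*·-6.4882 + (1−p*)·-34.4296]/1.15 = -11.6096. B = V − Δ·S = -60.6296.
(0,0): S=38.0000. Δ = (V_up−V_dn)/(S_up−S_dn) = (-11.6096−-33.2696)/(49.0200−27.3600) = 1.0000. V = [p*·-11.6096 + (1−p*)·-33.2696]/1.15 = -14.7214. B = V − Δ·S = -52.7214.
Check: Δ(0,0)·S0 + B(0,0) = -14.7214 = V0.

(0,0): Delta=1.0000 Bond=-52.7214
(1,0): Delta=1.0000 Bond=-60.6296
(1,1): Delta=1.0000 Bond=-60.6296
(2,0): Delta=1.0000 Bond=-69.7240
(2,1): Delta=1.0000 Bond=-69.7240
(2,2): Delta=1.0000 Bond=-69.7240
(3,0): Delta=1.0000 Bond=-80.1826
(3,1): Delta=1.0000 Bond=-80.1826
(3,2): Delta=1.0000 Bond=-80.1826
(3,3): Delta=1.0000 Bond=-80.1826
V0=-14.7214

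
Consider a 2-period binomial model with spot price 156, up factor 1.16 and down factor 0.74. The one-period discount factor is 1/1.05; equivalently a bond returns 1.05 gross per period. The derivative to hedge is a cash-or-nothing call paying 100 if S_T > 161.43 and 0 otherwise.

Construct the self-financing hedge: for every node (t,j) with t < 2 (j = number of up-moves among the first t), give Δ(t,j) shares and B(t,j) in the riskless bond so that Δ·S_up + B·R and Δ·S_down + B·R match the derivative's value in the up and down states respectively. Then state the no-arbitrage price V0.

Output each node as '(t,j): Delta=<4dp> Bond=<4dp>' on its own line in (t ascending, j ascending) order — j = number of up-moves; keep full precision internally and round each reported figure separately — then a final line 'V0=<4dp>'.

(0,0): Delta=1.0729 Bond=-117.9550
(1,0): Delta=0.0000 Bond=0.0000
(1,1): Delta=1.3157 Bond=-167.8005
V0=49.4136

Since d<R<u, set p* = (R−d)/(u−d) = 0.7381; price each node as the discounted p*-expectation of its children.
Terminal payoffs: V(2,0)=0.0000, V(2,1)=0.0000, V(2,2)=100.0000
Node (1,0) S=115.4400: V=(p*·0.0000+(1−p*)·0.0000)/1.05=0.0000; Δ=(0.0000−0.0000)/(133.9104−85.4256)=0.0000; B=V−Δ·S=0.0000
Node (1,1) S=180.9600: V=(p*·100.0000+(1−p*)·0.0000)/1.05=70.2948; Δ=(100.0000−0.0000)/(209.9136−133.9104)=1.3157; B=V−Δ·S=-167.8005
Node (0,0) S=156.0000: V=(p*·70.2948+(1−p*)·0.0000)/1.05=49.4136; Δ=(70.2948−0.0000)/(180.9600−115.4400)=1.0729; B=V−Δ·S=-117.9550
Root portfolio cost Δ·156+B reproduces V0=49.4136.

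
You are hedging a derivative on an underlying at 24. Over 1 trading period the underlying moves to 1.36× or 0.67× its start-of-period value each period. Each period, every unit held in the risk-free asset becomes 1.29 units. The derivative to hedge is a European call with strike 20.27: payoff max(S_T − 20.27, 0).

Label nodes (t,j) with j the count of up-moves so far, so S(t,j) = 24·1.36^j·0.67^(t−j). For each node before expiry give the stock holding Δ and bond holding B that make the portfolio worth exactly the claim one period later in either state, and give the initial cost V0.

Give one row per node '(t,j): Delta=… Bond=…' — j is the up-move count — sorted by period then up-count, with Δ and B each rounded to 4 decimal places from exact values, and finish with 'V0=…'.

Under the risk-neutral measure, an up-move has probability p* = (R−d)/(u−d) = 0.8986 and values discount at R = 1.29.
Terminal values V(1,·): V(1,0)=0.0000, V(1,1)=12.3700
(0,0): S=24.0000. Δ = (V_up−V_dn)/(S_up−S_dn) = (12.3700−0.0000)/(32.6400−16.0800) = 0.7470. V = [p*·12.3700 + (1−p*)·0.0000]/1.29 = 8.6163. B = V − Δ·S = -9.3112.
The time-0 hedge costs 8.6163, which is the no-arbitrage price.

(0,0): Delta=0.7470 Bond=-9.3112
V0=8.6163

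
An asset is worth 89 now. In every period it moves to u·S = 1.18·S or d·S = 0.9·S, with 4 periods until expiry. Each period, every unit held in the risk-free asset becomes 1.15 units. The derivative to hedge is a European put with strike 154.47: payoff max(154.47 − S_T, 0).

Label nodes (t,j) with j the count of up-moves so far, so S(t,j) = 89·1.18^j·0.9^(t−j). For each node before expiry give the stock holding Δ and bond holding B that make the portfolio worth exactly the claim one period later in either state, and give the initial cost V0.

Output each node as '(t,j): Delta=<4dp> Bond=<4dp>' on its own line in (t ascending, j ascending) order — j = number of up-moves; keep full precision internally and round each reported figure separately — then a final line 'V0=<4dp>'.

Risk-neutral probability p* = (R−d)/(u−d) = (1.15−0.9)/(1.18−0.9) = 0.8929.
Terminal payoffs: V(4,0)=96.0771, V(4,1)=77.9104, V(4,2)=54.0919, V(4,3)=22.8631, V(4,4)=0.0000
Node (3,0) S=64.8810: V=(p*·77.9104+(1−p*)·96.0771)/1.15=69.4407; Δ=(77.9104−96.0771)/(76.5596−58.3929)=-1.0000; B=V−Δ·S=134.3217
Node (3,1) S=85.0662: V=(p*·54.0919+(1−p*)·77.9104)/1.15=49.2555; Δ=(54.0919−77.9104)/(100.3781−76.5596)=-1.0000; B=V−Δ·S=134.3217
Node (3,2) S=111.5312: V=(p*·22.8631+(1−p*)·54.0919)/1.15=22.7905; Δ=(22.8631−54.0919)/(131.6069−100.3781)=-1.0000; B=V−Δ·S=134.3217
Node (3,3) S=146.2298: V=(p*·0.0000+(1−p*)·22.8631)/1.15=2.1301; Δ=(0.0000−22.8631)/(172.5512−131.6069)=-0.5584; B=V−Δ·S=83.7842
Node (2,0) S=72.0900: V=(p*·49.2555+(1−p*)·69.4407)/1.15=44.7115; Δ=(49.2555−69.4407)/(85.0662−64.8810)=-1.0000; B=V−Δ·S=116.8015
Node (2,1) S=94.5180: V=(p*·22.7905+(1−p*)·49.2555)/1.15=22.2835; Δ=(22.7905−49.2555)/(111.5312−85.0662)=-1.0000; B=V−Δ·S=116.8015
Node (2,2) S=123.9236: V=(p*·2.1301+(1−p*)·22.7905)/1.15=3.7771; Δ=(2.1301−22.7905)/(146.2298−111.5312)=-0.5954; B=V−Δ·S=77.5643
Node (1,0) S=80.1000: V=(p*·22.2835+(1−p*)·44.7115)/1.15=21.4665; Δ=(22.2835−44.7115)/(94.5180−72.0900)=-1.0000; B=V−Δ·S=101.5665
Node (1,1) S=105.0200: V=(p*·3.7771+(1−p*)·22.2835)/1.15=5.0087; Δ=(3.7771−22.2835)/(123.9236−94.5180)=-0.6293; B=V−Δ·S=71.1028
Node (0,0) S=89.0000: V=(p*·5.0087+(1−p*)·21.4665)/1.15=5.8887; Δ=(5.0087−21.4665)/(105.0200−80.1000)=-0.6604; B=V−Δ·S=64.6668
Check: Δ(0,0)·S0 + B(0,0) = 5.8887 = V0.

(0,0): Delta=-0.6604 Bond=64.6668
(1,0): Delta=-1.0000 Bond=101.5665
(1,1): Delta=-0.6293 Bond=71.1028
(2,0): Delta=-1.0000 Bond=116.8015
(2,1): Delta=-1.0000 Bond=116.8015
(2,2): Delta=-0.5954 Bond=77.5643
(3,0): Delta=-1.0000 Bond=134.3217
(3,1): Delta=-1.0000 Bond=134.3217
(3,2): Delta=-1.0000 Bond=134.3217
(3,3): Delta=-0.5584 Bond=83.7842
V0=5.8887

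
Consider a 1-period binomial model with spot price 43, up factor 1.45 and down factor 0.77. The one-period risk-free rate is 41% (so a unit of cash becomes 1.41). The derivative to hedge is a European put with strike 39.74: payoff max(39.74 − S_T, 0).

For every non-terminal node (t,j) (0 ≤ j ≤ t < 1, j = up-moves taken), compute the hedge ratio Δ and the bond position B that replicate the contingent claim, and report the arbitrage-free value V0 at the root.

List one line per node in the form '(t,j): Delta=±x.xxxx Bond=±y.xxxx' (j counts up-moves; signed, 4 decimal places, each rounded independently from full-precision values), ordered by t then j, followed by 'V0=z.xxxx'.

The replicating-portfolio and risk-neutral prices coincide; use p* = (1.41−0.77)/(1.45−0.77) = 0.9412 for the latter.
Terminal values V(1,·): V(1,0)=6.6300, V(1,1)=0.0000
  t=0,j=0: stock 43.0000 → up 62.3500 (V=0.0000), down 33.1100 (V=6.6300). Price 0.2766; hedge Δ=-0.2267, bond B=10.0266.
Self-financing check: at every node Δ·S+B equals the discounted successor values.

(0,0): Delta=-0.2267 Bond=10.0266
V0=0.2766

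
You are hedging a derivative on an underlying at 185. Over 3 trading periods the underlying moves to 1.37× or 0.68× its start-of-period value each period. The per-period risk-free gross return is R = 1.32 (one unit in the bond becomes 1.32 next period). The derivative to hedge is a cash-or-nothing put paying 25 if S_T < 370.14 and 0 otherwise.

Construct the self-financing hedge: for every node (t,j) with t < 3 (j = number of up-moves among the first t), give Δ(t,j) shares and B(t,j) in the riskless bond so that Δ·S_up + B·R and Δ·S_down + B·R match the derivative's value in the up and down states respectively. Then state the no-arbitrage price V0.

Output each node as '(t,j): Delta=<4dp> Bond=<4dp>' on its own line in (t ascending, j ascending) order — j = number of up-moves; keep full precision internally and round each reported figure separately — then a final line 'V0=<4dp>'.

(0,0): Delta=-0.0967 Bond=20.0857
(1,0): Delta=0.0000 Bond=14.3480
(1,1): Delta=-0.1005 Bond=27.4635
(2,0): Delta=0.0000 Bond=18.9394
(2,1): Delta=0.0000 Bond=18.9394
(2,2): Delta=-0.1043 Bond=37.6043
V0=2.1959

The replicating-portfolio and risk-neutral prices coincide; use p* = (1.32−0.68)/(1.37−0.68) = 0.9275 for the latter.
At expiry t=3: V(3,0)=25.0000, V(3,1)=25.0000, V(3,2)=25.0000, V(3,3)=0.0000
(2,0): S=85.5440. Δ = (V_up−V_dn)/(S_up−S_dn) = (25.0000−25.0000)/(117.1953−58.1699) = 0.0000. V = [p*·25.0000 + (1−p*)·25.0000]/1.32 = 18.9394. B = V − Δ·S = 18.9394.
(2,1): S=172.3460. Δ = (V_up−V_dn)/(S_up−S_dn) = (25.0000−25.0000)/(236.1140−117.1953) = 0.0000. V = [p*·25.0000 + (1−p*)·25.0000]/1.32 = 18.9394. B = V − Δ·S = 18.9394.
(2,2): S=347.2265. Δ = (V_up−V_dn)/(S_up−S_dn) = (0.0000−25.0000)/(475.7003−236.1140) = -0.1043. V = [p*·0.0000 + (1−p*)·25.0000]/1.32 = 1.3724. B = V − Δ·S = 37.6043.
(1,0): S=125.8000. Δ = (V_up−V_dn)/(S_up−S_dn) = (18.9394−18.9394)/(172.3460−85.5440) = 0.0000. V = [p*·18.9394 + (1−p*)·18.9394]/1.32 = 14.3480. B = V − Δ·S = 14.3480.
(1,1): S=253.4500. Δ = (V_up−V_dn)/(S_up−S_dn) = (1.3724−18.9394)/(347.2265−172.3460) = -0.1005. V = [p*·1.3724 + (1−p*)·18.9394]/1.32 = 2.0041. B = V − Δ·S = 27.4635.
(0,0): S=185.0000. Δ = (V_up−V_dn)/(S_up−S_dn) = (2.0041−14.3480)/(253.4500−125.8000) = -0.0967. V = [p*·2.0041 + (1−p*)·14.3480]/1.32 = 2.1959. B = V − Δ·S = 20.0857.
Each (Δ,B) replicates both successor values, so the strategy is self-financing and V0 is arbitrage-free.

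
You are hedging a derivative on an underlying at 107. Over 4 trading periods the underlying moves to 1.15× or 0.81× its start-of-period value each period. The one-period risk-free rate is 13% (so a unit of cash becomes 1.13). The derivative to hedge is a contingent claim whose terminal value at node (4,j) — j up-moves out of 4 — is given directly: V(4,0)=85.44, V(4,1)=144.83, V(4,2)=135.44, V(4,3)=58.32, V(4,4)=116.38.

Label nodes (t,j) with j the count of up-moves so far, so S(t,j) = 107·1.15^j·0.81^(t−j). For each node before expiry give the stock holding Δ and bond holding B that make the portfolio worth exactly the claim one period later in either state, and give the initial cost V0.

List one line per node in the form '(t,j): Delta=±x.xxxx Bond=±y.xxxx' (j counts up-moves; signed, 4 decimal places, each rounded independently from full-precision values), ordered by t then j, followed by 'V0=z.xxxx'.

Since d<R<u, set p* = (R−d)/(u−d) = 0.9412; price each node as the discounted p*-expectation of its children.
Terminal payoffs: V(4,0)=85.4400, V(4,1)=144.8300, V(4,2)=135.4400, V(4,3)=58.3200, V(4,4)=116.3800
  t=3,j=0: stock 56.8642 → up 65.3938 (V=144.8300), down 46.0600 (V=85.4400). Price 125.0765; hedge Δ=3.0718, bond B=-49.5999.
  t=3,j=1: stock 80.7331 → up 92.8431 (V=135.4400), down 65.3938 (V=144.8300). Price 120.3472; hedge Δ=-0.3421, bond B=147.9649.
  t=3,j=2: stock 114.6211 → up 131.8142 (V=58.3200), down 92.8431 (V=135.4400). Price 55.6252; hedge Δ=-1.9789, bond B=282.4487.
  t=3,j=3: stock 162.7336 → up 187.1437 (V=116.3800), down 131.8142 (V=58.3200). Price 99.9688; hedge Δ=1.0494, bond B=-70.7959.
  t=2,j=0: stock 70.2027 → up 80.7331 (V=120.3472), down 56.8642 (V=125.0765). Price 106.7482; hedge Δ=-0.1981, bond B=120.6579.
  t=2,j=1: stock 99.6705 → up 114.6211 (V=55.6252), down 80.7331 (V=120.3472). Price 52.5950; hedge Δ=-1.9099, bond B=242.9539.
  t=2,j=2: stock 141.5075 → up 162.7336 (V=99.9688), down 114.6211 (V=55.6252). Price 86.1596; hedge Δ=0.9217, bond B=-44.2627.
  t=1,j=0: stock 86.6700 → up 99.6705 (V=52.5950), down 70.2027 (V=106.7482). Price 49.3633; hedge Δ=-1.8377, bond B=208.6372.
  t=1,j=1: stock 123.0500 → up 141.5075 (V=86.1596), down 99.6705 (V=52.5950). Price 74.5002; hedge Δ=0.8023, bond B=-24.2191.
  t=0,j=0: stock 107.0000 → up 123.0500 (V=74.5002), down 86.6700 (V=49.3633). Price 64.6208; hedge Δ=0.6910, bond B=-9.3112.
Check: Δ(0,0)·S0 + B(0,0) = 64.6208 = V0.

(0,0): Delta=0.6910 Bond=-9.3112
(1,0): Delta=-1.8377 Bond=208.6372
(1,1): Delta=0.8023 Bond=-24.2191
(2,0): Delta=-0.1981 Bond=120.6579
(2,1): Delta=-1.9099 Bond=242.9539
(2,2): Delta=0.9217 Bond=-44.2627
(3,0): Delta=3.0718 Bond=-49.5999
(3,1): Delta=-0.3421 Bond=147.9649
(3,2): Delta=-1.9789 Bond=282.4487
(3,3): Delta=1.0494 Bond=-70.7959
V0=64.6208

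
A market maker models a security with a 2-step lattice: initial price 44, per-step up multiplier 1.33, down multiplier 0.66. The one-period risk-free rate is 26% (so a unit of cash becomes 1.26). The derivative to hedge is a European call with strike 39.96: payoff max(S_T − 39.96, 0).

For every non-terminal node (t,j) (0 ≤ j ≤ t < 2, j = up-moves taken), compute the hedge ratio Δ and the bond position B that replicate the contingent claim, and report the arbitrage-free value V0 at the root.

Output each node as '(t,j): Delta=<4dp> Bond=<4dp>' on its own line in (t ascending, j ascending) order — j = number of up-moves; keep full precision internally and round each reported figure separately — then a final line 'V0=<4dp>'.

(0,0): Delta=0.9130 Bond=-21.0435
(1,0): Delta=0.0000 Bond=0.0000
(1,1): Delta=0.9659 Bond=-29.6082
V0=19.1305

Under the risk-neutral measure, an up-move has probability p* = (R−d)/(u−d) = 0.8955 and values discount at R = 1.26.
Terminal values V(2,·): V(2,0)=0.0000, V(2,1)=0.0000, V(2,2)=37.8716
Node (1,0) S=29.0400: V=(p*·0.0000+(1−p*)·0.0000)/1.26=0.0000; Δ=(0.0000−0.0000)/(38.6232−19.1664)=0.0000; B=V−Δ·S=0.0000
Node (1,1) S=58.5200: V=(p*·37.8716+(1−p*)·0.0000)/1.26=26.9166; Δ=(37.8716−0.0000)/(77.8316−38.6232)=0.9659; B=V−Δ·S=-29.6082
Node (0,0) S=44.0000: V=(p*·26.9166+(1−p*)·0.0000)/1.26=19.1305; Δ=(26.9166−0.0000)/(58.5200−29.0400)=0.9130; B=V−Δ·S=-21.0435
The time-0 hedge costs 19.1305, which is the no-arbitrage price.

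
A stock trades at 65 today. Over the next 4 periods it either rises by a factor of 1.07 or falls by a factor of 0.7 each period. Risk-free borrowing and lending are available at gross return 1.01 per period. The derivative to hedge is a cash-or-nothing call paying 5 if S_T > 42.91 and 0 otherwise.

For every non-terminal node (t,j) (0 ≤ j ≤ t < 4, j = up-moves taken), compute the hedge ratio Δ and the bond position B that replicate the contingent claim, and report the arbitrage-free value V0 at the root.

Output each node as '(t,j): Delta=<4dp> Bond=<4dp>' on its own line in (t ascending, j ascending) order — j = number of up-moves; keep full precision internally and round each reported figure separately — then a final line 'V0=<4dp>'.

Under the risk-neutral measure, an up-move has probability p* = (R−d)/(u−d) = 0.8378 and values discount at R = 1.01.
Terminal values V(4,·): V(4,0)=0.0000, V(4,1)=0.0000, V(4,2)=0.0000, V(4,3)=5.0000, V(4,4)=5.0000
(3,0): S=22.2950. Δ = (V_up−V_dn)/(S_up−S_dn) = (0.0000−0.0000)/(23.8556−15.6065) = 0.0000. V = [p*·0.0000 + (1−p*)·0.0000]/1.01 = 0.0000. B = V − Δ·S = 0.0000.
(3,1): S=34.0795. Δ = (V_up−V_dn)/(S_up−S_dn) = (0.0000−0.0000)/(36.4651−23.8556) = 0.0000. V = [p*·0.0000 + (1−p*)·0.0000]/1.01 = 0.0000. B = V − Δ·S = 0.0000.
(3,2): S=52.0930. Δ = (V_up−V_dn)/(S_up−S_dn) = (5.0000−0.0000)/(55.7395−36.4651) = 0.2594. V = [p*·5.0000 + (1−p*)·0.0000]/1.01 = 4.1477. B = V − Δ·S = -9.3658.
(3,3): S=79.6278. Δ = (V_up−V_dn)/(S_up−S_dn) = (5.0000−5.0000)/(85.2017−55.7395) = 0.0000. V = [p*·5.0000 + (1−p*)·5.0000]/1.01 = 4.9505. B = V − Δ·S = 4.9505.
(2,0): S=31.8500. Δ = (V_up−V_dn)/(S_up−S_dn) = (0.0000−0.0000)/(34.0795−22.2950) = 0.0000. V = [p*·0.0000 + (1−p*)·0.0000]/1.01 = 0.0000. B = V − Δ·S = 0.0000.
(2,1): S=48.6850. Δ = (V_up−V_dn)/(S_up−S_dn) = (4.1477−0.0000)/(52.0929−34.0795) = 0.2303. V = [p*·4.1477 + (1−p*)·0.0000]/1.01 = 3.4407. B = V − Δ·S = -7.7693.
(2,2): S=74.4185. Δ = (V_up−V_dn)/(S_up−S_dn) = (4.9505−4.1477)/(79.6278−52.0930) = 0.0292. V = [p*·4.9505 + (1−p*)·4.1477]/1.01 = 4.7726. B = V − Δ·S = 2.6029.
(1,0): S=45.5000. Δ = (V_up−V_dn)/(S_up−S_dn) = (3.4407−0.0000)/(48.6850−31.8500) = 0.2044. V = [p*·3.4407 + (1−p*)·0.0000]/1.01 = 2.8542. B = V − Δ·S = -6.4450.
(1,1): S=69.5500. Δ = (V_up−V_dn)/(S_up−S_dn) = (4.7726−3.4407)/(74.4185−48.6850) = 0.0518. V = [p*·4.7726 + (1−p*)·3.4407]/1.01 = 4.5115. B = V − Δ·S = 0.9118.
(0,0): S=65.0000. Δ = (V_up−V_dn)/(S_up−S_dn) = (4.5115−2.8542)/(69.5500−45.5000) = 0.0689. V = [p*·4.5115 + (1−p*)·2.8542]/1.01 = 4.2007. B = V − Δ·S = -0.2784.
Each (Δ,B) replicates both successor values, so the strategy is self-financing and V0 is arbitrage-free.

(0,0): Delta=0.0689 Bond=-0.2784
(1,0): Delta=0.2044 Bond=-6.4450
(1,1): Delta=0.0518 Bond=0.9118
(2,0): Delta=0.0000 Bond=0.0000
(2,1): Delta=0.2303 Bond=-7.7693
(2,2): Delta=0.0292 Bond=2.6029
(3,0): Delta=0.0000 Bond=0.0000
(3,1): Delta=0.0000 Bond=0.0000
(3,2): Delta=0.2594 Bond=-9.3658
(3,3): Delta=0.0000 Bond=4.9505
V0=4.2007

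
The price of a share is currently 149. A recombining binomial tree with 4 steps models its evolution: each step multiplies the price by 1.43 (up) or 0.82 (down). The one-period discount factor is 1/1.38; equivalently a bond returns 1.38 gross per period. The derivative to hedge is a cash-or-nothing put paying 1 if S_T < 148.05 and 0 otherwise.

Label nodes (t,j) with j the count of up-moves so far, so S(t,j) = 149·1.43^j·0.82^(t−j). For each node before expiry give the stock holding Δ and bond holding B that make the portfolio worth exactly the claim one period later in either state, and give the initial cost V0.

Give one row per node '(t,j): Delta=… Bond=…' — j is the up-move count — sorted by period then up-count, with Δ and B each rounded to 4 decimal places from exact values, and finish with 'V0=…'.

Under the risk-neutral measure, an up-move has probability p* = (R−d)/(u−d) = 0.9180 and values discount at R = 1.38.
Payoff layer (t=4): V(4,0)=1.0000, V(4,1)=1.0000, V(4,2)=0.0000, V(4,3)=0.0000, V(4,4)=0.0000
(3,0): S=82.1538. Δ = (V_up−V_dn)/(S_up−S_dn) = (1.0000−1.0000)/(117.4800−67.3661) = 0.0000. V = [p*·1.0000 + (1−p*)·1.0000]/1.38 = 0.7246. B = V − Δ·S = 0.7246.
(3,1): S=143.2683. Δ = (V_up−V_dn)/(S_up−S_dn) = (0.0000−1.0000)/(204.8736−117.4800) = -0.0114. V = [p*·0.0000 + (1−p*)·1.0000]/1.38 = 0.0594. B = V − Δ·S = 1.6987.
(3,2): S=249.8459. Δ = (V_up−V_dn)/(S_up−S_dn) = (0.0000−0.0000)/(357.2796−204.8736) = 0.0000. V = [p*·0.0000 + (1−p*)·0.0000]/1.38 = 0.0000. B = V − Δ·S = 0.0000.
(3,3): S=435.7068. Δ = (V_up−V_dn)/(S_up−S_dn) = (0.0000−0.0000)/(623.0608−357.2796) = 0.0000. V = [p*·0.0000 + (1−p*)·0.0000]/1.38 = 0.0000. B = V − Δ·S = 0.0000.
(2,0): S=100.1876. Δ = (V_up−V_dn)/(S_up−S_dn) = (0.0594−0.7246)/(143.2683−82.1538) = -0.0109. V = [p*·0.0594 + (1−p*)·0.7246]/1.38 = 0.0826. B = V − Δ·S = 1.1731.
(2,1): S=174.7174. Δ = (V_up−V_dn)/(S_up−S_dn) = (0.0000−0.0594)/(249.8459−143.2683) = -0.0006. V = [p*·0.0000 + (1−p*)·0.0594]/1.38 = 0.0035. B = V − Δ·S = 0.1009.
(2,2): S=304.6901. Δ = (V_up−V_dn)/(S_up−S_dn) = (0.0000−0.0000)/(435.7068−249.8459) = 0.0000. V = [p*·0.0000 + (1−p*)·0.0000]/1.38 = 0.0000. B = V − Δ·S = 0.0000.
(1,0): S=122.1800. Δ = (V_up−V_dn)/(S_up−S_dn) = (0.0035−0.0826)/(174.7174−100.1876) = -0.0011. V = [p*·0.0035 + (1−p*)·0.0826]/1.38 = 0.0073. B = V − Δ·S = 0.1368.
(1,1): S=213.0700. Δ = (V_up−V_dn)/(S_up−S_dn) = (0.0000−0.0035)/(304.6901−174.7174) = 0.0000. V = [p*·0.0000 + (1−p*)·0.0035]/1.38 = 0.0002. B = V − Δ·S = 0.0060.
(0,0): S=149.0000. Δ = (V_up−V_dn)/(S_up−S_dn) = (0.0002−0.0073)/(213.0700−122.1800) = -0.0001. V = [p*·0.0002 + (1−p*)·0.0073]/1.38 = 0.0006. B = V − Δ·S = 0.0121.
Check: Δ(0,0)·S0 + B(0,0) = 0.0006 = V0.

(0,0): Delta=-0.0001 Bond=0.0121
(1,0): Delta=-0.0011 Bond=0.1368
(1,1): Delta=0.0000 Bond=0.0060
(2,0): Delta=-0.0109 Bond=1.1731
(2,1): Delta=-0.0006 Bond=0.1009
(2,2): Delta=0.0000 Bond=0.0000
(3,0): Delta=0.0000 Bond=0.7246
(3,1): Delta=-0.0114 Bond=1.6987
(3,2): Delta=0.0000 Bond=0.0000
(3,3): Delta=0.0000 Bond=0.0000
V0=0.0006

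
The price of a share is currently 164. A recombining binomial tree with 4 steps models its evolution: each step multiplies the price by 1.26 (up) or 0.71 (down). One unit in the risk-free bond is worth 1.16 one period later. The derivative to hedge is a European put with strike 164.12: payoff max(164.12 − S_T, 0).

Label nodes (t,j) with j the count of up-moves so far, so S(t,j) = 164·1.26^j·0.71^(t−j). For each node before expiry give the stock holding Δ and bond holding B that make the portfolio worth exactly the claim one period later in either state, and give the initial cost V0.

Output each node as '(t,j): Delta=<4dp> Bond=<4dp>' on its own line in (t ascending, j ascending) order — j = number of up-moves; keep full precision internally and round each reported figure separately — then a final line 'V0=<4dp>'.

(0,0): Delta=-0.1196 Bond=23.0850
(1,0): Delta=-0.4655 Bond=67.0527
(1,1): Delta=-0.0763 Bond=17.8288
(2,0): Delta=-1.0000 Bond=121.9679
(2,1): Delta=-0.3986 Bond=67.9619
(2,2): Delta=-0.0360 Bond=10.1747
(3,0): Delta=-1.0000 Bond=141.4828
(3,1): Delta=-1.0000 Bond=141.4828
(3,2): Delta=-0.3233 Bond=64.9143
(3,3): Delta=0.0000 Bond=0.0000
V0=3.4638

Since d<R<u, set p* = (R−d)/(u−d) = 0.8182; price each node as the discounted p*-expectation of its children.
Terminal values V(4,·): V(4,0)=122.4448, V(4,1)=90.1613, V(4,2)=32.8693, V(4,3)=0.0000, V(4,4)=0.0000
Node (3,0) S=58.6974: V=(p*·90.1613+(1−p*)·122.4448)/1.16=82.7854; Δ=(90.1613−122.4448)/(73.9587−41.6752)=-1.0000; B=V−Δ·S=141.4828
Node (3,1) S=104.1672: V=(p*·32.8693+(1−p*)·90.1613)/1.16=37.3155; Δ=(32.8693−90.1613)/(131.2507−73.9587)=-1.0000; B=V−Δ·S=141.4828
Node (3,2) S=184.8601: V=(p*·0.0000+(1−p*)·32.8693)/1.16=5.1519; Δ=(0.0000−32.8693)/(232.9238−131.2507)=-0.3233; B=V−Δ·S=64.9143
Node (3,3) S=328.0617: V=(p*·0.0000+(1−p*)·0.0000)/1.16=0.0000; Δ=(0.0000−0.0000)/(413.3577−232.9238)=0.0000; B=V−Δ·S=0.0000
Node (2,0) S=82.6724: V=(p*·37.3155+(1−p*)·82.7854)/1.16=39.2955; Δ=(37.3155−82.7854)/(104.1672−58.6974)=-1.0000; B=V−Δ·S=121.9679
Node (2,1) S=146.7144: V=(p*·5.1519+(1−p*)·37.3155)/1.16=9.4826; Δ=(5.1519−37.3155)/(184.8601−104.1672)=-0.3986; B=V−Δ·S=67.9619
Node (2,2) S=260.3664: V=(p*·0.0000+(1−p*)·5.1519)/1.16=0.8075; Δ=(0.0000−5.1519)/(328.0617−184.8601)=-0.0360; B=V−Δ·S=10.1747
Node (1,0) S=116.4400: V=(p*·9.4826+(1−p*)·39.2955)/1.16=12.8475; Δ=(9.4826−39.2955)/(146.7144−82.6724)=-0.4655; B=V−Δ·S=67.0527
Node (1,1) S=206.6400: V=(p*·0.8075+(1−p*)·9.4826)/1.16=2.0559; Δ=(0.8075−9.4826)/(260.3664−146.7144)=-0.0763; B=V−Δ·S=17.8288
Node (0,0) S=164.0000: V=(p*·2.0559+(1−p*)·12.8475)/1.16=3.4638; Δ=(2.0559−12.8475)/(206.6400−116.4400)=-0.1196; B=V−Δ·S=23.0850
Check: Δ(0,0)·S0 + B(0,0) = 3.4638 = V0.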